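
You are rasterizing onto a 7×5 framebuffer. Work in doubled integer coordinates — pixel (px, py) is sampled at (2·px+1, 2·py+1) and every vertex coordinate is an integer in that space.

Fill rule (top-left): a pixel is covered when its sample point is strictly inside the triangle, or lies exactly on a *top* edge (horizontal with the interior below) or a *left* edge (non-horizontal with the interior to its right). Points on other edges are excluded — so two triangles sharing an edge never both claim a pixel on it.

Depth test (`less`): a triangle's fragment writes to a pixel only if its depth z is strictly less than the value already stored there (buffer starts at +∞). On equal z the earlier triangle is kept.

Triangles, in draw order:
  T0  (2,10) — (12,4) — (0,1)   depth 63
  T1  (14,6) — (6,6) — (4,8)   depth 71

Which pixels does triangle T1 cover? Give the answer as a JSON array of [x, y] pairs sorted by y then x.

T0:
  2·area = 102  (B↔C swapped to make it positive)
  edge (2, 10)→(0, 1): d=(-2,-9) top-left  bias=+0
  edge (0, 1)→(12, 4): d=(12,3) right/bottom  bias=-1
  edge (12, 4)→(2, 10): d=(-10,6) right/bottom  bias=-1
    (0,1)@(1, 3): e=[5,21,76] → █
    (1,1)@(3, 3): e=[23,15,64] → █
    (2,1)@(5, 3): e=[41,9,52] → █
    (3,1)@(7, 3): e=[59,3,40] → █
    (4,1)@(9, 3): e=[77,-3,28] → ·
    (0,2)@(1, 5): e=[1,45,56] → █
    (4,2)@(9, 5): e=[73,21,8] → █
    (5,2)@(11, 5): e=[91,15,-4] → ·
    (0,3)@(1, 7): e=[-3,69,36] → ·
    (1,3)@(3, 7): e=[15,63,24] → █
    (3,3)@(7, 7): e=[51,51,0] → ·  [on edge]
    (4,3)@(9, 7): e=[69,45,-12] → ·
  covered (12 px):
    · · · · · · ·
    █ █ █ █ · · ·
    █ █ █ █ █ · ·
    · █ █ · · · ·
    · █ · · · · ·
T1:
  2·area = 16  (B↔C swapped to make it positive)
  edge (14, 6)→(4, 8): d=(-10,2) right/bottom  bias=-1
  edge (4, 8)→(6, 6): d=(2,-2) top-left  bias=+0
  edge (6, 6)→(14, 6): d=(8,0) top-left  bias=+0
    (5,0)@(11, 1): e=[56,0,-40] → ·  [on edge]
    (4,1)@(9, 3): e=[40,0,-24] → ·  [on edge]
    (3,2)@(7, 5): e=[24,0,-8] → ·  [on edge]
    (2,3)@(5, 7): e=[8,0,8] → █  [on edge]
    (3,3)@(7, 7): e=[4,4,8] → █
    (4,3)@(9, 7): e=[0,8,8] → ·  [on edge]
    (1,4)@(3, 9): e=[-8,0,24] → ·  [on edge]
    (2,4)@(5, 9): e=[-12,4,24] → ·
    (3,4)@(7, 9): e=[-16,8,24] → ·
  covered (2 px):
    · · · · · · ·
    · · · · · · ·
    · · · · · · ·
    · · █ █ · · ·
    · · · · · · ·

Result: [[2,3],[3,3]]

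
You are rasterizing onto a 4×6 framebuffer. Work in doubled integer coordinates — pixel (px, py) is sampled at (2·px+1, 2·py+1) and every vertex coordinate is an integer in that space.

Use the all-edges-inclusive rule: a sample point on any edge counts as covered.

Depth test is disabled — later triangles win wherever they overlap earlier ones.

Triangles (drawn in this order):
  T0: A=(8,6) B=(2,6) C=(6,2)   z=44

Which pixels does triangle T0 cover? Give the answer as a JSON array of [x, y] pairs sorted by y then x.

T0:
  2·area = 24
  edge (8, 6)→(2, 6): d=(-6,0) inclusive
  edge (2, 6)→(6, 2): d=(4,-4) inclusive
  edge (6, 2)→(8, 6): d=(2,4) inclusive
    (3,0)@(7, 1): e=[30,0,-6] → .  [on edge]
    (2,1)@(5, 3): e=[18,0,6] → X  [on edge]
    (3,1)@(7, 3): e=[18,8,-2] → .
    (1,2)@(3, 5): e=[6,0,18] → X  [on edge]
    (3,2)@(7, 5): e=[6,16,2] → X
    (0,3)@(1, 7): e=[-6,0,30] → .  [on edge]
    (1,3)@(3, 7): e=[-6,8,22] → .
    (2,3)@(5, 7): e=[-6,16,14] → .
    (3,3)@(7, 7): e=[-6,24,6] → .
  covered (4 px):
    . . . .
    . . X .
    . X X X
    . . . .
    . . . .
    . . . .

Result: [[2,1],[1,2],[2,2],[3,2]]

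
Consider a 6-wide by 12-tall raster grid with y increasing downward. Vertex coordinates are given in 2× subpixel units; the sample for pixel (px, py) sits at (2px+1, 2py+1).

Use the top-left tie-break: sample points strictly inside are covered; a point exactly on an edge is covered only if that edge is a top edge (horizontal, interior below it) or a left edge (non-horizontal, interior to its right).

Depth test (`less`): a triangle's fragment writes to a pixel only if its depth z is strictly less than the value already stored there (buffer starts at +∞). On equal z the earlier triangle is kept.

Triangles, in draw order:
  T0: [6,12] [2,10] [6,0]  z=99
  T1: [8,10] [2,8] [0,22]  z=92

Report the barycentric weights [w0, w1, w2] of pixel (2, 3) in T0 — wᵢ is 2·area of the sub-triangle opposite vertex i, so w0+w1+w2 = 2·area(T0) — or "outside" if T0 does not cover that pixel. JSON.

T0:
  2·area = 48
  edge (6, 12)→(2, 10): d=(-4,-2) top-left  bias=+0
  edge (2, 10)→(6, 0): d=(4,-10) top-left  bias=+0
  edge (6, 0)→(6, 12): d=(0,12) right/bottom  bias=-1
    (2,1)@(5, 3): e=[34,2,12] → #
    (3,1)@(7, 3): e=[38,22,-12] → ·
    (2,2)@(5, 5): e=[26,10,12] → #
    (3,2)@(7, 5): e=[30,30,-12] → ·
    (2,3)@(5, 7): e=[18,18,12] → #
    (3,3)@(7, 7): e=[22,38,-12] → ·
    (1,4)@(3, 9): e=[6,6,36] → #
    (3,4)@(7, 9): e=[14,46,-12] → ·
    (1,5)@(3, 11): e=[-2,14,36] → ·
    (2,5)@(5, 11): e=[2,34,12] → #
    (3,5)@(7, 11): e=[6,54,-12] → ·
    (2,6)@(5, 13): e=[-6,42,12] → ·
  covered (6 px):
    · · · · · ·
    · · # · · ·
    · · # · · ·
    · · # · · ·
    · # # · · ·
    · · # · · ·
    · · · · · ·
    · · · · · ·
    · · · · · ·
    · · · · · ·
    · · · · · ·
    · · · · · ·
T1:
  2·area = 88  (B↔C swapped to make it positive)
  edge (8, 10)→(0, 22): d=(-8,12) right/bottom  bias=-1
  edge (0, 22)→(2, 8): d=(2,-14) top-left  bias=+0
  edge (2, 8)→(8, 10): d=(6,2) right/bottom  bias=-1
    (1,0)@(3, 1): e=[132,0,-44] → ·  [on edge]
    (1,4)@(3, 9): e=[68,16,4] → #
    (2,4)@(5, 9): e=[44,44,0] → ·  [on edge]
    (1,5)@(3, 11): e=[52,20,16] → #
    (2,5)@(5, 11): e=[28,48,12] → #
    (3,5)@(7, 11): e=[4,76,8] → #
    (4,5)@(9, 11): e=[-20,104,4] → ·
    (5,5)@(11, 11): e=[-44,132,0] → ·  [on edge]
    (1,6)@(3, 13): e=[36,24,28] → #
    (3,6)@(7, 13): e=[-12,80,20] → ·
    (0,7)@(1, 15): e=[44,0,44] → #  [on edge]
    (2,7)@(5, 15): e=[-4,56,36] → ·
  covered (11 px):
    · · · · · ·
    · · · · · ·
    · · · · · ·
    · · · · · ·
    · # · · · ·
    · # # # · ·
    · # # · · ·
    # # · · · ·
    # # · · · ·
    # · · · · ·
    · · · · · ·
    · · · · · ·

Result: [18,12,18]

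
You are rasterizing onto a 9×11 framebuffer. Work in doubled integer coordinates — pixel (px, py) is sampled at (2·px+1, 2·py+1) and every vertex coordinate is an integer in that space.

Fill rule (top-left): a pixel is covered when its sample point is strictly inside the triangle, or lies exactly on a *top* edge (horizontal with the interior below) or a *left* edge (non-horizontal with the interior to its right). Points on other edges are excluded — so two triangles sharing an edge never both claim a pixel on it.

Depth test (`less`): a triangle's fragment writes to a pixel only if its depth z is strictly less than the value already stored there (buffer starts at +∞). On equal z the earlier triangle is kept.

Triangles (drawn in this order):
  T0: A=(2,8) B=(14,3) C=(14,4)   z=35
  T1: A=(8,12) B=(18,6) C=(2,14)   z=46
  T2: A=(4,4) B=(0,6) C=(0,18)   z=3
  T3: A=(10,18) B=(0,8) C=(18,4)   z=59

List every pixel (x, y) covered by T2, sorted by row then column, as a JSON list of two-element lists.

T0:
  2·area = 12
  edge (2, 8)→(14, 3): d=(12,-5) top-left  bias=+0
  edge (14, 3)→(14, 4): d=(0,1) right/bottom  bias=-1
  edge (14, 4)→(2, 8): d=(-12,4) right/bottom  bias=-1
    (8,1)@(17, 3): e=[15,-3,0] → ·  [on edge]
    (5,2)@(11, 5): e=[9,3,0] → ·  [on edge]
    (2,3)@(5, 7): e=[3,9,0] → ·  [on edge]
  covered (0 px):
    · · · · · · · · ·
    · · · · · · · · ·
    · · · · · · · · ·
    · · · · · · · · ·
    · · · · · · · · ·
    · · · · · · · · ·
    · · · · · · · · ·
    · · · · · · · · ·
    · · · · · · · · ·
    · · · · · · · · ·
    · · · · · · · · ·
T1:
  2·area = 16  (B↔C swapped to make it positive)
  edge (8, 12)→(2, 14): d=(-6,2) right/bottom  bias=-1
  edge (2, 14)→(18, 6): d=(16,-8) top-left  bias=+0
  edge (18, 6)→(8, 12): d=(-10,6) right/bottom  bias=-1
    (6,4)@(13, 9): e=[8,8,0] → ·  [on edge]
    (8,4)@(17, 9): e=[0,40,-24] → ·  [on edge]
    (4,5)@(9, 11): e=[4,8,4] → █
    (5,5)@(11, 11): e=[0,24,-8] → ·  [on edge]
    (2,6)@(5, 13): e=[0,8,8] → ·  [on edge]
    (4,6)@(9, 13): e=[-8,40,-16] → ·
    (1,7)@(3, 15): e=[-8,24,0] → ·  [on edge]
  covered (1 px):
    · · · · · · · · ·
    · · · · · · · · ·
    · · · · · · · · ·
    · · · · · · · · ·
    · · · · · · · · ·
    · · · · █ · · · ·
    · · · · · · · · ·
    · · · · · · · · ·
    · · · · · · · · ·
    · · · · · · · · ·
    · · · · · · · · ·
T2:
  2·area = 48  (B↔C swapped to make it positive)
  edge (4, 4)→(0, 18): d=(-4,14) right/bottom  bias=-1
  edge (0, 18)→(0, 6): d=(0,-12) top-left  bias=+0
  edge (0, 6)→(4, 4): d=(4,-2) top-left  bias=+0
    (1,2)@(3, 5): e=[10,36,2] → █
    (2,2)@(5, 5): e=[-18,60,6] → ·
    (0,3)@(1, 7): e=[30,12,6] → █
    (2,3)@(5, 7): e=[-26,60,14] → ·
    (0,4)@(1, 9): e=[22,12,14] → █
    (1,4)@(3, 9): e=[-6,36,18] → ·
    (0,5)@(1, 11): e=[14,12,22] → █
    (1,5)@(3, 11): e=[-14,36,26] → ·
    (0,6)@(1, 13): e=[6,12,30] → █
    (1,6)@(3, 13): e=[-22,36,34] → ·
    (0,7)@(1, 15): e=[-2,12,38] → ·
  covered (6 px):
    · · · · · · · · ·
    · · · · · · · · ·
    · █ · · · · · · ·
    █ █ · · · · · · ·
    █ · · · · · · · ·
    █ · · · · · · · ·
    █ · · · · · · · ·
    · · · · · · · · ·
    · · · · · · · · ·
    · · · · · · · · ·
    · · · · · · · · ·
T3:
  2·area = 220
  edge (10, 18)→(0, 8): d=(-10,-10) top-left  bias=+0
  edge (0, 8)→(18, 4): d=(18,-4) top-left  bias=+0
  edge (18, 4)→(10, 18): d=(-8,14) right/bottom  bias=-1
    (7,2)@(15, 5): e=[180,6,34] → █
    (8,2)@(17, 5): e=[200,14,6] → █
    (2,3)@(5, 7): e=[60,2,158] → █
    (3,3)@(7, 7): e=[80,10,130] → █
    (4,3)@(9, 7): e=[100,18,102] → █
    (5,3)@(11, 7): e=[120,26,74] → █
    (6,3)@(13, 7): e=[140,34,46] → █
    (8,3)@(17, 7): e=[180,50,-10] → ·
    (0,4)@(1, 9): e=[0,22,198] → █  [on edge]
    (1,4)@(3, 9): e=[20,30,170] → █
    (8,4)@(17, 9): e=[160,86,-26] → ·
    (0,5)@(1, 11): e=[-20,58,182] → ·
    (1,5)@(3, 11): e=[0,66,154] → █  [on edge]
    (2,6)@(5, 13): e=[0,110,110] → █  [on edge]
    (3,7)@(7, 15): e=[0,154,66] → █  [on edge]
    (4,8)@(9, 17): e=[0,198,22] → █  [on edge]
    (5,9)@(11, 19): e=[0,242,-22] → ·  [on edge]
    (6,10)@(13, 21): e=[0,286,-66] → ·  [on edge]
  covered (30 px):
    · · · · · · · · ·
    · · · · · · · · ·
    · · · · · · · █ █
    · · █ █ █ █ █ █ ·
    █ █ █ █ █ █ █ █ ·
    · █ █ █ █ █ █ · ·
    · · █ █ █ █ · · ·
    · · · █ █ █ · · ·
    · · · · █ · · · ·
    · · · · · · · · ·
    · · · · · · · · ·

Final: [[1,2],[0,3],[1,3],[0,4],[0,5],[0,6]]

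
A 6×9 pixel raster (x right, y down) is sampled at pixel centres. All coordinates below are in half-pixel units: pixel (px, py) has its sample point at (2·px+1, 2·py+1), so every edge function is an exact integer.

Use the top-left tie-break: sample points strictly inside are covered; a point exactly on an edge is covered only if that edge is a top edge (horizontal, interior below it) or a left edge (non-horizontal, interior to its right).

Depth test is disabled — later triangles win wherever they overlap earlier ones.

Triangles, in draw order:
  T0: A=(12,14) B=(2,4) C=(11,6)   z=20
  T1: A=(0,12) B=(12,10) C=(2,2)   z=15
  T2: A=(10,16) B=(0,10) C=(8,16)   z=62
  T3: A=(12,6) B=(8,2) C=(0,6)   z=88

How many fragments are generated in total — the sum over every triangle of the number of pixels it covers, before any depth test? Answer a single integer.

T0:
  2·area = 70
  edge (12, 14)→(2, 4): d=(-10,-10) top-left  bias=+0
  edge (2, 4)→(11, 6): d=(9,2) right/bottom  bias=-1
  edge (11, 6)→(12, 14): d=(1,8) right/bottom  bias=-1
    (0,1)@(1, 3): e=[0,-7,77] → .  [on edge]
    (1,2)@(3, 5): e=[0,7,63] → X  [on edge]
    (2,2)@(5, 5): e=[20,3,47] → X
    (3,2)@(7, 5): e=[40,-1,31] → .
    (1,3)@(3, 7): e=[-20,25,65] → .
    (2,3)@(5, 7): e=[0,21,49] → X  [on edge]
    (3,3)@(7, 7): e=[20,17,33] → X
    (4,3)@(9, 7): e=[40,13,17] → X
    (5,3)@(11, 7): e=[60,9,1] → X
    (2,4)@(5, 9): e=[-20,39,51] → .
    (3,4)@(7, 9): e=[0,35,35] → X  [on edge]
    (3,5)@(7, 11): e=[-20,53,37] → .
    (4,5)@(9, 11): e=[0,49,21] → X  [on edge]
    (5,6)@(11, 13): e=[0,63,7] → X  [on edge]
  covered (12 px):
    . . . . . .
    . . . . . .
    . X X . . .
    . . X X X X
    . . . X X X
    . . . . X X
    . . . . . X
    . . . . . .
    . . . . . .
T1:
  2·area = 116  (B↔C swapped to make it positive)
  edge (0, 12)→(2, 2): d=(2,-10) top-left  bias=+0
  edge (2, 2)→(12, 10): d=(10,8) right/bottom  bias=-1
  edge (12, 10)→(0, 12): d=(-12,2) right/bottom  bias=-1
    (1,1)@(3, 3): e=[12,2,102] → X
    (2,1)@(5, 3): e=[32,-14,98] → .
    (1,2)@(3, 5): e=[16,22,78] → X
    (2,2)@(5, 5): e=[36,6,74] → X
    (3,2)@(7, 5): e=[56,-10,70] → .
    (0,3)@(1, 7): e=[0,58,58] → X  [on edge]
    (3,3)@(7, 7): e=[60,10,46] → X
    (4,3)@(9, 7): e=[80,-6,42] → .
    (0,4)@(1, 9): e=[4,78,34] → X
    (4,4)@(9, 9): e=[84,14,18] → X
    (5,4)@(11, 9): e=[104,-2,14] → .
    (0,5)@(1, 11): e=[8,98,10] → X
  covered (15 px):
    . . . . . .
    . X . . . .
    . X X . . .
    X X X X . .
    X X X X X .
    X X X . . .
    . . . . . .
    . . . . . .
    . . . . . .
T2:
  2·area = 12  (B↔C swapped to make it positive)
  edge (10, 16)→(8, 16): d=(-2,0) right/bottom  bias=-1
  edge (8, 16)→(0, 10): d=(-8,-6) top-left  bias=+0
  edge (0, 10)→(10, 16): d=(10,6) right/bottom  bias=-1
    (2,6)@(5, 13): e=[6,6,0] → .  [on edge]
    (3,7)@(7, 15): e=[2,2,8] → X
    (4,7)@(9, 15): e=[2,14,-4] → .
    (3,8)@(7, 17): e=[-2,-14,28] → .
  covered (1 px):
    . . . . . .
    . . . . . .
    . . . . . .
    . . . . . .
    . . . . . .
    . . . . . .
    . . . . . .
    . . . X . .
    . . . . . .
T3:
  2·area = 48  (B↔C swapped to make it positive)
  edge (12, 6)→(0, 6): d=(-12,0) right/bottom  bias=-1
  edge (0, 6)→(8, 2): d=(8,-4) top-left  bias=+0
  edge (8, 2)→(12, 6): d=(4,4) right/bottom  bias=-1
    (3,0)@(7, 1): e=[60,-12,0] → .  [on edge]
    (3,1)@(7, 3): e=[36,4,8] → X
    (4,1)@(9, 3): e=[36,12,0] → .  [on edge]
    (1,2)@(3, 5): e=[12,4,32] → X
    (2,2)@(5, 5): e=[12,12,24] → X
    (4,2)@(9, 5): e=[12,28,8] → X
    (5,2)@(11, 5): e=[12,36,0] → .  [on edge]
    (1,3)@(3, 7): e=[-12,20,40] → .
    (2,3)@(5, 7): e=[-12,28,32] → .
    (3,3)@(7, 7): e=[-12,36,24] → .
    (4,3)@(9, 7): e=[-12,44,16] → .
  covered (5 px):
    . . . . . .
    . . . X . .
    . X X X X .
    . . . . . .
    . . . . . .
    . . . . . .
    . . . . . .
    . . . . . .
    . . . . . .

Result: 33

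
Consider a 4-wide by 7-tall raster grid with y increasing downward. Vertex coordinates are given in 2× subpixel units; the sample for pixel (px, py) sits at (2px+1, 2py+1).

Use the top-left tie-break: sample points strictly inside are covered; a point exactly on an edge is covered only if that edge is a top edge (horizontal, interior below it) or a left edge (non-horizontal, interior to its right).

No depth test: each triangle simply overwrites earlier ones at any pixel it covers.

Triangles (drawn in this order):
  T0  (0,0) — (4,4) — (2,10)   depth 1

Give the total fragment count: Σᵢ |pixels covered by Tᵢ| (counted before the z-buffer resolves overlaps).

T0:
  2·area = 32
  edge (0, 0)→(4, 4): d=(4,4) right/bottom  bias=-1
  edge (4, 4)→(2, 10): d=(-2,6) right/bottom  bias=-1
  edge (2, 10)→(0, 0): d=(-2,-10) top-left  bias=+0
    (0,0)@(1, 1): e=[0,24,8] → ·  [on edge]
    (2,0)@(5, 1): e=[-16,0,48] → ·  [on edge]
    (0,1)@(1, 3): e=[8,20,4] → #
    (1,1)@(3, 3): e=[0,8,24] → ·  [on edge]
    (0,2)@(1, 5): e=[16,16,0] → #  [on edge]
    (1,2)@(3, 5): e=[8,4,20] → #
    (2,2)@(5, 5): e=[0,-8,40] → ·  [on edge]
    (0,3)@(1, 7): e=[24,12,-4] → ·
    (1,3)@(3, 7): e=[16,0,16] → ·  [on edge]
    (3,3)@(7, 7): e=[0,-24,56] → ·  [on edge]
    (0,6)@(1, 13): e=[48,0,-16] → ·  [on edge]
  covered (3 px):
    · · · ·
    # · · ·
    # # · ·
    · · · ·
    · · · ·
    · · · ·
    · · · ·

Final: 3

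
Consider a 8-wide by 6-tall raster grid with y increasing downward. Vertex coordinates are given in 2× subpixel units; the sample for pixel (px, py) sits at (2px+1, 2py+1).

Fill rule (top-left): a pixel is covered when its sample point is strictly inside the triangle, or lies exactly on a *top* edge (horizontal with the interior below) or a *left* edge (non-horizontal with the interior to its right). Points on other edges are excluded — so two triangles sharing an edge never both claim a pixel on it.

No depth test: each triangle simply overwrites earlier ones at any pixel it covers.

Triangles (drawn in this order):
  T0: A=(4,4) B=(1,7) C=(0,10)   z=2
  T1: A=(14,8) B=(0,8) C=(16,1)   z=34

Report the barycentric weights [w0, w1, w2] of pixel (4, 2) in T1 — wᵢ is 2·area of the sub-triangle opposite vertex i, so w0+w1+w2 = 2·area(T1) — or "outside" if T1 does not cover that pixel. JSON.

T0:
  2·area = 6  (B↔C swapped to make it positive)
  edge (4, 4)→(0, 10): d=(-4,6) right/bottom  bias=-1
  edge (0, 10)→(1, 7): d=(1,-3) top-left  bias=+0
  edge (1, 7)→(4, 4): d=(3,-3) top-left  bias=+0
    (1,0)@(3, 1): e=[18,0,-12] → ·  [on edge]
    (3,0)@(7, 1): e=[-6,12,0] → ·  [on edge]
    (2,1)@(5, 3): e=[-2,8,0] → ·  [on edge]
    (1,2)@(3, 5): e=[2,4,0] → #  [on edge]
    (2,2)@(5, 5): e=[-10,10,6] → ·
    (0,3)@(1, 7): e=[6,0,0] → #  [on edge]
    (1,3)@(3, 7): e=[-6,6,6] → ·
    (0,4)@(1, 9): e=[-2,2,6] → ·
  covered (2 px):
    · · · · · · · ·
    · · · · · · · ·
    · # · · · · · ·
    # · · · · · · ·
    · · · · · · · ·
    · · · · · · · ·
T1:
  2·area = 98
  edge (14, 8)→(0, 8): d=(-14,0) right/bottom  bias=-1
  edge (0, 8)→(16, 1): d=(16,-7) top-left  bias=+0
  edge (16, 1)→(14, 8): d=(-2,7) right/bottom  bias=-1
    (6,1)@(13, 3): e=[70,11,17] → #
    (7,1)@(15, 3): e=[70,25,3] → #
    (3,2)@(7, 5): e=[42,1,55] → #
    (4,2)@(9, 5): e=[42,15,41] → #
    (5,2)@(11, 5): e=[42,29,27] → #
    (7,2)@(15, 5): e=[42,57,-1] → ·
    (1,3)@(3, 7): e=[14,5,79] → #
    (2,3)@(5, 7): e=[14,19,65] → #
    (7,3)@(15, 7): e=[14,89,-5] → ·
    (1,4)@(3, 9): e=[-14,37,75] → ·
    (2,4)@(5, 9): e=[-14,51,61] → ·
    (3,4)@(7, 9): e=[-14,65,47] → ·
  covered (12 px):
    · · · · · · · ·
    · · · · · · # #
    · · · # # # # ·
    · # # # # # # ·
    · · · · · · · ·
    · · · · · · · ·

Answer: [15,41,42]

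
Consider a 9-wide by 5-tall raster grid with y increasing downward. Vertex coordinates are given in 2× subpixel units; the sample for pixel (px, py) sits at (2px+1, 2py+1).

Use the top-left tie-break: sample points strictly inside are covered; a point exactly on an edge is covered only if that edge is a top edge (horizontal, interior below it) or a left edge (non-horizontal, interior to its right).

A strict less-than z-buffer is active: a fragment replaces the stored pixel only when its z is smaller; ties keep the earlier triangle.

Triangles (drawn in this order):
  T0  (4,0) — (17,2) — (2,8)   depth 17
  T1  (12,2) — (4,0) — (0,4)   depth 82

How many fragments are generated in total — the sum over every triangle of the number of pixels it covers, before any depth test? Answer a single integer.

T0:
  2·area = 108
  edge (4, 0)→(17, 2): d=(13,2) right/bottom  bias=-1
  edge (17, 2)→(2, 8): d=(-15,6) right/bottom  bias=-1
  edge (2, 8)→(4, 0): d=(2,-8) top-left  bias=+0
    (2,0)@(5, 1): e=[11,87,10] → X
    (3,0)@(7, 1): e=[7,75,26] → X
    (4,0)@(9, 1): e=[3,63,42] → X
    (5,0)@(11, 1): e=[-1,51,58] → .
    (2,1)@(5, 3): e=[37,57,14] → X
    (5,1)@(11, 3): e=[25,21,62] → X
    (6,1)@(13, 3): e=[21,9,78] → X
    (7,1)@(15, 3): e=[17,-3,94] → .
    (1,2)@(3, 5): e=[67,39,2] → X
    (5,2)@(11, 5): e=[51,-9,66] → .
    (6,2)@(13, 5): e=[47,-21,82] → .
    (1,3)@(3, 7): e=[93,9,6] → X
  covered (13 px):
    . . X X X . . . .
    . . X X X X X . .
    . X X X X . . . .
    . X . . . . . . .
    . . . . . . . . .
T1:
  2·area = 40  (B↔C swapped to make it positive)
  edge (12, 2)→(0, 4): d=(-12,2) right/bottom  bias=-1
  edge (0, 4)→(4, 0): d=(4,-4) top-left  bias=+0
  edge (4, 0)→(12, 2): d=(8,2) right/bottom  bias=-1
    (1,0)@(3, 1): e=[30,0,10] → X  [on edge]
    (2,0)@(5, 1): e=[26,8,6] → X
    (3,0)@(7, 1): e=[22,16,2] → X
    (4,0)@(9, 1): e=[18,24,-2] → .
    (0,1)@(1, 3): e=[10,0,30] → X  [on edge]
    (3,1)@(7, 3): e=[-2,24,18] → .
    (0,2)@(1, 5): e=[-14,8,46] → .
    (1,2)@(3, 5): e=[-18,16,42] → .
    (2,2)@(5, 5): e=[-22,24,38] → .
  covered (6 px):
    . X X X . . . . .
    X X X . . . . . .
    . . . . . . . . .
    . . . . . . . . .
    . . . . . . . . .

Final: 19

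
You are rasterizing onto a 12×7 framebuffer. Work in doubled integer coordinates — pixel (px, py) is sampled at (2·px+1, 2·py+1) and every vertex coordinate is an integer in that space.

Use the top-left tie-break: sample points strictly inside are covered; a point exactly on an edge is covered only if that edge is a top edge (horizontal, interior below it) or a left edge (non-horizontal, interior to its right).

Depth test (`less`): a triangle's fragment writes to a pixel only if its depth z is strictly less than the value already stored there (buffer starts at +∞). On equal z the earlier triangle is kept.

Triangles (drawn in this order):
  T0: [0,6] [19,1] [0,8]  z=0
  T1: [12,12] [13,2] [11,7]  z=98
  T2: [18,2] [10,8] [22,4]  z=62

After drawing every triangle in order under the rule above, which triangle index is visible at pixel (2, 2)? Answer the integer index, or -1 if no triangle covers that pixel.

T0:
  2·area = 38
  edge (0, 6)→(19, 1): d=(19,-5) top-left  bias=+0
  edge (19, 1)→(0, 8): d=(-19,7) right/bottom  bias=-1
  edge (0, 8)→(0, 6): d=(0,-2) top-left  bias=+0
    (9,0)@(19, 1): e=[0,0,38] → .  [on edge]
    (6,1)@(13, 3): e=[8,4,26] → X
    (7,1)@(15, 3): e=[18,-10,30] → .
    (2,2)@(5, 5): e=[6,22,10] → X
    (3,2)@(7, 5): e=[16,8,14] → X
    (4,2)@(9, 5): e=[26,-6,18] → .
    (6,2)@(13, 5): e=[46,-34,26] → .
    (0,3)@(1, 7): e=[24,12,2] → X
    (1,3)@(3, 7): e=[34,-2,6] → .
    (2,3)@(5, 7): e=[44,-16,10] → .
    (3,3)@(7, 7): e=[54,-30,14] → .
    (0,4)@(1, 9): e=[62,-26,2] → .
  covered (4 px):
    . . . . . . . . . . . .
    . . . . . . X . . . . .
    . . X X . . . . . . . .
    X . . . . . . . . . . .
    . . . . . . . . . . . .
    . . . . . . . . . . . .
    . . . . . . . . . . . .
T1:
  2·area = 15  (B↔C swapped to make it positive)
  edge (12, 12)→(11, 7): d=(-1,-5) top-left  bias=+0
  edge (11, 7)→(13, 2): d=(2,-5) top-left  bias=+0
  edge (13, 2)→(12, 12): d=(-1,10) right/bottom  bias=-1
    (5,3)@(11, 7): e=[0,0,15] → X  [on edge]
    (6,3)@(13, 7): e=[10,10,-5] → .
    (5,4)@(11, 9): e=[-2,4,13] → .
  covered (1 px):
    . . . . . . . . . . . .
    . . . . . . . . . . . .
    . . . . . . . . . . . .
    . . . . . X . . . . . .
    . . . . . . . . . . . .
    . . . . . . . . . . . .
    . . . . . . . . . . . .
T2:
  2·area = 40  (B↔C swapped to make it positive)
  edge (18, 2)→(22, 4): d=(4,2) right/bottom  bias=-1
  edge (22, 4)→(10, 8): d=(-12,4) right/bottom  bias=-1
  edge (10, 8)→(18, 2): d=(8,-6) top-left  bias=+0
    (8,1)@(17, 3): e=[6,32,2] → X
    (9,1)@(19, 3): e=[2,24,14] → X
    (10,1)@(21, 3): e=[-2,16,26] → .
    (7,2)@(15, 5): e=[18,16,6] → X
    (9,2)@(19, 5): e=[10,0,30] → .  [on edge]
    (6,3)@(13, 7): e=[30,0,10] → .  [on edge]
    (7,3)@(15, 7): e=[26,-8,22] → .
    (8,3)@(17, 7): e=[22,-16,34] → .
    (3,4)@(7, 9): e=[50,0,-10] → .  [on edge]
    (0,5)@(1, 11): e=[70,0,-30] → .  [on edge]
  covered (4 px):
    . . . . . . . . . . . .
    . . . . . . . . X X . .
    . . . . . . . X X . . .
    . . . . . . . . . . . .
    . . . . . . . . . . . .
    . . . . . . . . . . . .
    . . . . . . . . . . . .

Z-buffer (winner per pixel, '.' = empty):
  . . . . . . . . . . . .
  . . . . . . 0 . 2 2 . .
  . . 0 0 . . . 2 2 . . .
  0 . . . . 1 . . . . . .
  . . . . . . . . . . . .
  . . . . . . . . . . . .
  . . . . . . . . . . . .

Answer: 0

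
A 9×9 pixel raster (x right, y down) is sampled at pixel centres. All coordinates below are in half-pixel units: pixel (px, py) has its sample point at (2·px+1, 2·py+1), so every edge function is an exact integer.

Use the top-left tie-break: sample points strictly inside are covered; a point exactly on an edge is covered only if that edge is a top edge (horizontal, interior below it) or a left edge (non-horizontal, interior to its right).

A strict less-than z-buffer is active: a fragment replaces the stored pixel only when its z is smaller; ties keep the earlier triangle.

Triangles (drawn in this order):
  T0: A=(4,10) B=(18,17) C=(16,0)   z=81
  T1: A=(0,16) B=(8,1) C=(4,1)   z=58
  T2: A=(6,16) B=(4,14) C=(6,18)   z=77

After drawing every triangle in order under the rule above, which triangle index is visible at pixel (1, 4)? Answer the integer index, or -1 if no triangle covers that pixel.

T0:
  2·area = 224  (B↔C swapped to make it positive)
  edge (4, 10)→(16, 0): d=(12,-10) top-left  bias=+0
  edge (16, 0)→(18, 17): d=(2,17) right/bottom  bias=-1
  edge (18, 17)→(4, 10): d=(-14,-7) top-left  bias=+0
    (7,0)@(15, 1): e=[2,19,203] → X
    (8,0)@(17, 1): e=[22,-15,217] → .
    (6,1)@(13, 3): e=[6,57,161] → X
    (8,1)@(17, 3): e=[46,-11,189] → .
    (5,2)@(11, 5): e=[10,95,119] → X
    (8,2)@(17, 5): e=[70,-7,161] → .
    (4,3)@(9, 7): e=[14,133,77] → X
    (8,3)@(17, 7): e=[94,-3,133] → .
    (3,4)@(7, 9): e=[18,171,35] → X
    (8,4)@(17, 9): e=[118,1,105] → X
    (3,5)@(7, 11): e=[42,175,7] → X
    (3,6)@(7, 13): e=[66,179,-21] → .
  covered (28 px):
    . . . . . . . X .
    . . . . . . X X .
    . . . . . X X X .
    . . . . X X X X .
    . . . X X X X X X
    . . . X X X X X X
    . . . . . X X X X
    . . . . . . . X X
    . . . . . . . . .
T1:
  2·area = 60  (B↔C swapped to make it positive)
  edge (0, 16)→(4, 1): d=(4,-15) top-left  bias=+0
  edge (4, 1)→(8, 1): d=(4,0) top-left  bias=+0
  edge (8, 1)→(0, 16): d=(-8,15) right/bottom  bias=-1
    (0,0)@(1, 1): e=[-45,0,105] → .  [on edge]
    (1,0)@(3, 1): e=[-15,0,75] → .  [on edge]
    (2,0)@(5, 1): e=[15,0,45] → X  [on edge]
    (3,0)@(7, 1): e=[45,0,15] → X  [on edge]
    (4,0)@(9, 1): e=[75,0,-15] → .  [on edge]
    (5,0)@(11, 1): e=[105,0,-45] → .  [on edge]
    (6,0)@(13, 1): e=[135,0,-75] → .  [on edge]
    (7,0)@(15, 1): e=[165,0,-105] → .  [on edge]
    (8,0)@(17, 1): e=[195,0,-135] → .  [on edge]
    (2,1)@(5, 3): e=[23,8,29] → X
    (3,1)@(7, 3): e=[53,8,-1] → .
    (1,2)@(3, 5): e=[1,16,43] → X
  covered (8 px):
    . . X X . . . . .
    . . X . . . . . .
    . X X . . . . . .
    . X . . . . . . .
    . X . . . . . . .
    . . . . . . . . .
    X . . . . . . . .
    . . . . . . . . .
    . . . . . . . . .
T2:
  2·area = 4  (B↔C swapped to make it positive)
  edge (6, 16)→(6, 18): d=(0,2) right/bottom  bias=-1
  edge (6, 18)→(4, 14): d=(-2,-4) top-left  bias=+0
  edge (4, 14)→(6, 16): d=(2,2) right/bottom  bias=-1
    (0,5)@(1, 11): e=[10,-6,0] → .  [on edge]
    (1,6)@(3, 13): e=[6,-2,0] → .  [on edge]
    (2,7)@(5, 15): e=[2,2,0] → .  [on edge]
    (3,8)@(7, 17): e=[-2,6,0] → .  [on edge]
  covered (0 px):
    . . . . . . . . .
    . . . . . . . . .
    . . . . . . . . .
    . . . . . . . . .
    . . . . . . . . .
    . . . . . . . . .
    . . . . . . . . .
    . . . . . . . . .
    . . . . . . . . .

Z-buffer (winner per pixel, '.' = empty):
  . . 1 1 . . . 0 .
  . . 1 . . . 0 0 .
  . 1 1 . . 0 0 0 .
  . 1 . . 0 0 0 0 .
  . 1 . 0 0 0 0 0 0
  . . . 0 0 0 0 0 0
  1 . . . . 0 0 0 0
  . . . . . . . 0 0
  . . . . . . . . .

Final: 1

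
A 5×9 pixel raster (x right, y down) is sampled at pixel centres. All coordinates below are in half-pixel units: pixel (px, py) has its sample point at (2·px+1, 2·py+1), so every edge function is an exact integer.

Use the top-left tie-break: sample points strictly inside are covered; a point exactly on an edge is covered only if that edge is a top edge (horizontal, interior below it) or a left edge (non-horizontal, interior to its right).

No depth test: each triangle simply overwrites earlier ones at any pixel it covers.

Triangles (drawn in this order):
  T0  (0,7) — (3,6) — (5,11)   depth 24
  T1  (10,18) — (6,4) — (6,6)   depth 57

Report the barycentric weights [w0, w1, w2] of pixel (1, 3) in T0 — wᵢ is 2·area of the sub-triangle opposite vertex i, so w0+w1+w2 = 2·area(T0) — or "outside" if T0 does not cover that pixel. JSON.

T0:
  2·area = 17
  edge (0, 7)→(3, 6): d=(3,-1) top-left  bias=+0
  edge (3, 6)→(5, 11): d=(2,5) right/bottom  bias=-1
  edge (5, 11)→(0, 7): d=(-5,-4) top-left  bias=+0
    (0,0)@(1, 1): e=[-17,0,34] → ·  [on edge]
    (0,3)@(1, 7): e=[1,12,4] → █
    (1,3)@(3, 7): e=[3,2,12] → █
    (2,3)@(5, 7): e=[5,-8,20] → ·
    (0,4)@(1, 9): e=[7,16,-6] → ·
    (1,4)@(3, 9): e=[9,6,2] → █
    (2,4)@(5, 9): e=[11,-4,10] → ·
    (1,5)@(3, 11): e=[15,10,-8] → ·
    (2,5)@(5, 11): e=[17,0,0] → ·  [on edge]
  covered (3 px):
    · · · · ·
    · · · · ·
    · · · · ·
    █ █ · · ·
    · █ · · ·
    · · · · ·
    · · · · ·
    · · · · ·
    · · · · ·
T1:
  2·area = 8  (B↔C swapped to make it positive)
  edge (10, 18)→(6, 6): d=(-4,-12) top-left  bias=+0
  edge (6, 6)→(6, 4): d=(0,-2) top-left  bias=+0
  edge (6, 4)→(10, 18): d=(4,14) right/bottom  bias=-1
    (2,1)@(5, 3): e=[0,-2,10] → ·  [on edge]
    (3,4)@(7, 9): e=[0,2,6] → █  [on edge]
    (4,4)@(9, 9): e=[24,6,-22] → ·
    (3,5)@(7, 11): e=[-8,2,14] → ·
    (4,7)@(9, 15): e=[0,6,2] → █  [on edge]
    (4,8)@(9, 17): e=[-8,6,10] → ·
  covered (2 px):
    · · · · ·
    · · · · ·
    · · · · ·
    · · · · ·
    · · · █ ·
    · · · · ·
    · · · · ·
    · · · · █
    · · · · ·

Answer: [2,12,3]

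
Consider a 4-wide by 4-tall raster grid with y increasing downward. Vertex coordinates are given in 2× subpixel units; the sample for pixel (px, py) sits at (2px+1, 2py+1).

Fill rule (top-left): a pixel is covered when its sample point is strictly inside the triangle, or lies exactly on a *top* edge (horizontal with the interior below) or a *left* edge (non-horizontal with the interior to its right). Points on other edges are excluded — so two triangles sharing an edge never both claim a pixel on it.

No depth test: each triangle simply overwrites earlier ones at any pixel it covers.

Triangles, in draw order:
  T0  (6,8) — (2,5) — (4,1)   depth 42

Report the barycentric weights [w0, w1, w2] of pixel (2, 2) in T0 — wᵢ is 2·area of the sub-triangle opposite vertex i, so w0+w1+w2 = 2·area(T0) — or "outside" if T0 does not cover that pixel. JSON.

T0:
  2·area = 22
  edge (6, 8)→(2, 5): d=(-4,-3) top-left  bias=+0
  edge (2, 5)→(4, 1): d=(2,-4) top-left  bias=+0
  edge (4, 1)→(6, 8): d=(2,7) right/bottom  bias=-1
    (1,1)@(3, 3): e=[11,0,11] → #  [on edge]
    (2,1)@(5, 3): e=[17,8,-3] → ·
    (1,2)@(3, 5): e=[3,4,15] → #
    (2,2)@(5, 5): e=[9,12,1] → #
    (3,2)@(7, 5): e=[15,20,-13] → ·
    (0,3)@(1, 7): e=[-11,0,33] → ·  [on edge]
    (1,3)@(3, 7): e=[-5,8,19] → ·
    (2,3)@(5, 7): e=[1,16,5] → #
    (3,3)@(7, 7): e=[7,24,-9] → ·
  covered (4 px):
    · · · ·
    · # · ·
    · # # ·
    · · # ·

Final: [12,1,9]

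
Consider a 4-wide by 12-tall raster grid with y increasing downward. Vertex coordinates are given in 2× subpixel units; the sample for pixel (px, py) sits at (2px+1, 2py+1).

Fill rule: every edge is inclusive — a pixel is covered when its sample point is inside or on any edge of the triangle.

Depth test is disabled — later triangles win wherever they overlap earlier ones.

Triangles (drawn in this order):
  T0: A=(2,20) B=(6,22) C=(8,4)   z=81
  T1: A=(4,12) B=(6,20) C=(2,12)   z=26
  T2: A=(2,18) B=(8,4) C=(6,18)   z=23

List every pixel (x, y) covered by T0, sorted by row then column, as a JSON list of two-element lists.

T0:
  2·area = 76  (B↔C swapped to make it positive)
  edge (2, 20)→(8, 4): d=(6,-16) inclusive
  edge (8, 4)→(6, 22): d=(-2,18) inclusive
  edge (6, 22)→(2, 20): d=(-4,-2) inclusive
    (3,3)@(7, 7): e=[2,12,62] → #
    (3,4)@(7, 9): e=[14,8,54] → #
    (3,5)@(7, 11): e=[26,4,46] → #
    (2,6)@(5, 13): e=[6,36,34] → #
    (3,6)@(7, 13): e=[38,0,38] → #  [on edge]
    (2,7)@(5, 15): e=[18,32,26] → #
    (3,7)@(7, 15): e=[50,-4,30] → ·
    (2,8)@(5, 17): e=[30,28,18] → #
    (3,8)@(7, 17): e=[62,-8,22] → ·
    (1,9)@(3, 19): e=[10,60,6] → #
    (3,9)@(7, 19): e=[74,-12,14] → ·
    (1,10)@(3, 21): e=[22,56,-2] → ·
  covered (10 px):
    · · · ·
    · · · ·
    · · · ·
    · · · #
    · · · #
    · · · #
    · · # #
    · · # ·
    · · # ·
    · # # ·
    · · # ·
    · · · ·
T1:
  2·area = 16
  edge (4, 12)→(6, 20): d=(2,8) inclusive
  edge (6, 20)→(2, 12): d=(-4,-8) inclusive
  edge (2, 12)→(4, 12): d=(2,0) inclusive
    (1,6)@(3, 13): e=[10,4,2] → #
    (2,6)@(5, 13): e=[-6,20,2] → ·
    (1,7)@(3, 15): e=[14,-4,6] → ·
    (2,8)@(5, 17): e=[2,4,10] → #
    (3,8)@(7, 17): e=[-14,20,10] → ·
    (2,9)@(5, 19): e=[6,-4,14] → ·
  covered (2 px):
    · · · ·
    · · · ·
    · · · ·
    · · · ·
    · · · ·
    · · · ·
    · # · ·
    · · · ·
    · · # ·
    · · · ·
    · · · ·
    · · · ·
T2:
  2·area = 56
  edge (2, 18)→(8, 4): d=(6,-14) inclusive
  edge (8, 4)→(6, 18): d=(-2,14) inclusive
  edge (6, 18)→(2, 18): d=(-4,0) inclusive
    (3,3)@(7, 7): e=[4,8,44] → #
    (3,4)@(7, 9): e=[16,4,36] → #
    (2,5)@(5, 11): e=[0,28,28] → #  [on edge]
    (3,5)@(7, 11): e=[28,0,28] → #  [on edge]
    (2,6)@(5, 13): e=[12,24,20] → #
    (3,6)@(7, 13): e=[40,-4,20] → ·
    (2,7)@(5, 15): e=[24,20,12] → #
    (3,7)@(7, 15): e=[52,-8,12] → ·
    (1,8)@(3, 17): e=[8,44,4] → #
    (3,8)@(7, 17): e=[64,-12,4] → ·
    (1,9)@(3, 19): e=[20,40,-4] → ·
    (2,9)@(5, 19): e=[48,12,-4] → ·
  covered (8 px):
    · · · ·
    · · · ·
    · · · ·
    · · · #
    · · · #
    · · # #
    · · # ·
    · · # ·
    · # # ·
    · · · ·
    · · · ·
    · · · ·

Answer: [[3,3],[3,4],[3,5],[2,6],[3,6],[2,7],[2,8],[1,9],[2,9],[2,10]]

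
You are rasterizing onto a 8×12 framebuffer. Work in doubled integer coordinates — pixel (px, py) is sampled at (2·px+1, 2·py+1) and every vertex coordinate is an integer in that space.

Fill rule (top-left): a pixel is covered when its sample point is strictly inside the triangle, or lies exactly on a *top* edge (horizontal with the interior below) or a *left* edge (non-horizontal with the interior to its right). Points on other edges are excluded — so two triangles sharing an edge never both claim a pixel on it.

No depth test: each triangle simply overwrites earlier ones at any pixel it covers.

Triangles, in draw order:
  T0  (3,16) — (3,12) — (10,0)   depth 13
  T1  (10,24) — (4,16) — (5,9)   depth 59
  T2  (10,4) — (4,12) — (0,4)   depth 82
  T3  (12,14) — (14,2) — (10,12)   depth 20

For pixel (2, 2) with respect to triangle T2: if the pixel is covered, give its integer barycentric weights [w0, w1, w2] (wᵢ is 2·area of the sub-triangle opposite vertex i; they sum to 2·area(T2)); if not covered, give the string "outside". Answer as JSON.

T0:
  2·area = 28
  edge (3, 16)→(3, 12): d=(0,-4) top-left  bias=+0
  edge (3, 12)→(10, 0): d=(7,-12) top-left  bias=+0
  edge (10, 0)→(3, 16): d=(-7,16) right/bottom  bias=-1
    (1,0)@(3, 1): e=[0,-77,105] → ·  [on edge]
    (1,1)@(3, 3): e=[0,-63,91] → ·  [on edge]
    (1,2)@(3, 5): e=[0,-49,77] → ·  [on edge]
    (1,3)@(3, 7): e=[0,-35,63] → ·  [on edge]
    (1,4)@(3, 9): e=[0,-21,49] → ·  [on edge]
    (2,4)@(5, 9): e=[8,3,17] → █
    (3,4)@(7, 9): e=[16,27,-15] → ·
    (1,5)@(3, 11): e=[0,-7,35] → ·  [on edge]
    (2,5)@(5, 11): e=[8,17,3] → █
    (3,5)@(7, 11): e=[16,41,-29] → ·
    (1,6)@(3, 13): e=[0,7,21] → █  [on edge]
    (2,6)@(5, 13): e=[8,31,-11] → ·
    (1,7)@(3, 15): e=[0,21,7] → █  [on edge]
    (1,8)@(3, 17): e=[0,35,-7] → ·  [on edge]
    (1,9)@(3, 19): e=[0,49,-21] → ·  [on edge]
    (1,10)@(3, 21): e=[0,63,-35] → ·  [on edge]
    (1,11)@(3, 23): e=[0,77,-49] → ·  [on edge]
  covered (4 px):
    · · · · · · · ·
    · · · · · · · ·
    · · · · · · · ·
    · · · · · · · ·
    · · █ · · · · ·
    · · █ · · · · ·
    · █ · · · · · ·
    · █ · · · · · ·
    · · · · · · · ·
    · · · · · · · ·
    · · · · · · · ·
    · · · · · · · ·
T1:
  2·area = 50
  edge (10, 24)→(4, 16): d=(-6,-8) top-left  bias=+0
  edge (4, 16)→(5, 9): d=(1,-7) top-left  bias=+0
  edge (5, 9)→(10, 24): d=(5,15) right/bottom  bias=-1
    (1,1)@(3, 3): e=[70,-20,0] → ·  [on edge]
    (2,4)@(5, 9): e=[50,0,0] → ·  [on edge]
    (2,5)@(5, 11): e=[38,2,10] → █
    (3,5)@(7, 11): e=[54,16,-20] → ·
    (2,6)@(5, 13): e=[26,4,20] → █
    (3,6)@(7, 13): e=[42,18,-10] → ·
    (2,7)@(5, 15): e=[14,6,30] → █
    (3,7)@(7, 15): e=[30,20,0] → ·  [on edge]
    (2,8)@(5, 17): e=[2,8,40] → █
    (3,8)@(7, 17): e=[18,22,10] → █
    (4,8)@(9, 17): e=[34,36,-20] → ·
    (2,9)@(5, 19): e=[-10,10,50] → ·
    (4,10)@(9, 21): e=[10,40,0] → ·  [on edge]
    (1,11)@(3, 23): e=[-50,0,100] → ·  [on edge]
  covered (6 px):
    · · · · · · · ·
    · · · · · · · ·
    · · · · · · · ·
    · · · · · · · ·
    · · · · · · · ·
    · · █ · · · · ·
    · · █ · · · · ·
    · · █ · · · · ·
    · · █ █ · · · ·
    · · · █ · · · ·
    · · · · · · · ·
    · · · · · · · ·
T2:
  2·area = 80
  edge (10, 4)→(4, 12): d=(-6,8) right/bottom  bias=-1
  edge (4, 12)→(0, 4): d=(-4,-8) top-left  bias=+0
  edge (0, 4)→(10, 4): d=(10,0) top-left  bias=+0
    (0,2)@(1, 5): e=[66,4,10] → █
    (1,2)@(3, 5): e=[50,20,10] → █
    (2,2)@(5, 5): e=[34,36,10] → █
    (3,2)@(7, 5): e=[18,52,10] → █
    (4,2)@(9, 5): e=[2,68,10] → █
    (5,2)@(11, 5): e=[-14,84,10] → ·
    (0,3)@(1, 7): e=[54,-4,30] → ·
    (1,3)@(3, 7): e=[38,12,30] → █
    (4,3)@(9, 7): e=[-10,60,30] → ·
    (1,4)@(3, 9): e=[26,4,50] → █
    (3,4)@(7, 9): e=[-6,36,50] → ·
    (1,5)@(3, 11): e=[14,-4,70] → ·
  covered (10 px):
    · · · · · · · ·
    · · · · · · · ·
    █ █ █ █ █ · · ·
    · █ █ █ · · · ·
    · █ █ · · · · ·
    · · · · · · · ·
    · · · · · · · ·
    · · · · · · · ·
    · · · · · · · ·
    · · · · · · · ·
    · · · · · · · ·
    · · · · · · · ·
T3:
  2·area = 28  (B↔C swapped to make it positive)
  edge (12, 14)→(10, 12): d=(-2,-2) top-left  bias=+0
  edge (10, 12)→(14, 2): d=(4,-10) top-left  bias=+0
  edge (14, 2)→(12, 14): d=(-2,12) right/bottom  bias=-1
    (0,1)@(1, 3): e=[0,-126,154] → ·  [on edge]
    (1,2)@(3, 5): e=[0,-98,126] → ·  [on edge]
    (6,2)@(13, 5): e=[20,2,6] → █
    (7,2)@(15, 5): e=[24,22,-18] → ·
    (2,3)@(5, 7): e=[0,-70,98] → ·  [on edge]
    (6,3)@(13, 7): e=[16,10,2] → █
    (7,3)@(15, 7): e=[20,30,-22] → ·
    (3,4)@(7, 9): e=[0,-42,70] → ·  [on edge]
    (6,4)@(13, 9): e=[12,18,-2] → ·
    (4,5)@(9, 11): e=[0,-14,42] → ·  [on edge]
    (5,5)@(11, 11): e=[4,6,18] → █
    (6,5)@(13, 11): e=[8,26,-6] → ·
    (5,6)@(11, 13): e=[0,14,14] → █  [on edge]
    (6,7)@(13, 15): e=[0,42,-14] → ·  [on edge]
    (7,8)@(15, 17): e=[0,70,-42] → ·  [on edge]
  covered (4 px):
    · · · · · · · ·
    · · · · · · · ·
    · · · · · · █ ·
    · · · · · · █ ·
    · · · · · · · ·
    · · · · · █ · ·
    · · · · · █ · ·
    · · · · · · · ·
    · · · · · · · ·
    · · · · · · · ·
    · · · · · · · ·
    · · · · · · · ·

Result: [36,10,34]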